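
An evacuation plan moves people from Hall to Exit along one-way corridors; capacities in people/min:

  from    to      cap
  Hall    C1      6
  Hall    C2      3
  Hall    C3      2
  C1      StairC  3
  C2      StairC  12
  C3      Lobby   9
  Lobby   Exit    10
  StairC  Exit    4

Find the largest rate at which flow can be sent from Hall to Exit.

Augment Hall→C1→StairC→Exit: bottleneck 3, flow now 3.
Augment Hall→C2→StairC→Exit: bottleneck 1, flow now 4.
Augment Hall→C3→Lobby→Exit: bottleneck 2, flow now 6.
No augmenting path remains; maximum flow = 6.
In the residual graph, reachable from Hall: {Hall, C1, C2, StairC}.
Min-cut edges: Hall→C3 (2), StairC→Exit (4); capacity 2 + 4 = 6.
This cut is saturated, so no flow can exceed 6.

6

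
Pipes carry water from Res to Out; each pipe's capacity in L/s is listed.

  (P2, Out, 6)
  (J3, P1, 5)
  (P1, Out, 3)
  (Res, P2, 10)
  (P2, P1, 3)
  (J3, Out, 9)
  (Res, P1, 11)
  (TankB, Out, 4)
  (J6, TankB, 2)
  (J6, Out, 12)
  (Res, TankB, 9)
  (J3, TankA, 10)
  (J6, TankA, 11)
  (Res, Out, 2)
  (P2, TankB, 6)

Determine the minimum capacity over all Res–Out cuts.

15

Augment Res→Out: bottleneck 2, flow now 2.
Augment Res→P2→Out: bottleneck 6, flow now 8.
Augment Res→P1→Out: bottleneck 3, flow now 11.
Augment Res→TankB→Out: bottleneck 4, flow now 15.
No augmenting path remains; maximum flow = 15.
By max-flow min-cut, the minimum cut capacity equals the max flow.
In the residual graph, reachable from Res: {Res, P2, P1, TankB}.
Min-cut edges: Res→Out (2), P2→Out (6), P1→Out (3), TankB→Out (4); capacity 2 + 6 + 3 + 4 = 15.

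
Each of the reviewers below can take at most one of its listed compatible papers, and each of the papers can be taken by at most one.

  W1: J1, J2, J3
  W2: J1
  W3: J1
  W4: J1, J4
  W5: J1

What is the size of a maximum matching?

Unit-capacity flow: source→left, listed edges, right→sink; max matching = max flow.
Augmenting path W1→J1 (+1); matched 1.
Augmenting path W4→J4 (+1); matched 2.
Augmenting path W2→J1→W1→J2 (+1); matched 3.
No augmenting path remains; maximum matching = 3.
König certificate: {W1, W4, J1} is a vertex cover of size 3 (every listed pair touches it), so no matching can be larger.

3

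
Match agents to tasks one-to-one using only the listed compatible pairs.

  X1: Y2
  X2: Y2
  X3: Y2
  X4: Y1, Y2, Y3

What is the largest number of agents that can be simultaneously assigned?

2

Unit-capacity flow: source→left, listed edges, right→sink; max matching = max flow.
Augmenting path X1→Y2 (+1); matched 1.
Augmenting path X4→Y1 (+1); matched 2.
No augmenting path remains; maximum matching = 2.
König certificate: {X4, Y2} is a vertex cover of size 2 (every listed pair touches it), so no matching can be larger.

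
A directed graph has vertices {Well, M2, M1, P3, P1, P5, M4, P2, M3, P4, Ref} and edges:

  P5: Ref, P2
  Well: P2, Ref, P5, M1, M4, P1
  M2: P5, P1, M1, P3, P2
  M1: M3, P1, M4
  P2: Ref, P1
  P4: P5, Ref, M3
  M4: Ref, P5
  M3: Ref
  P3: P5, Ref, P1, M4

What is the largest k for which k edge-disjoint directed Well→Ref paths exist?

Assign every edge capacity 1; by Menger, the answer equals the max flow.
Path Well→Ref (+1); total 1.
Path Well→P5→Ref (+1); total 2.
Path Well→M4→Ref (+1); total 3.
Path Well→P2→Ref (+1); total 4.
Path Well→M1→M3→Ref (+1); total 5.
No residual Well→Ref path; max flow = 5.
Certifying cut of size 5: {Well→M1, Well→M4, Well→P2, Well→P5, Well→Ref}.

5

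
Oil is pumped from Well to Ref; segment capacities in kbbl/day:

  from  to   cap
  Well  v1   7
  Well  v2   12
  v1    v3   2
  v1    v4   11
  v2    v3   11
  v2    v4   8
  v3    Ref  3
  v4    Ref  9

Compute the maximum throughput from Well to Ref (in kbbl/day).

12

Augment Well→v1→v3→Ref: bottleneck 2, flow now 2.
Augment Well→v1→v4→Ref: bottleneck 5, flow now 7.
Augment Well→v2→v3→Ref: bottleneck 1, flow now 8.
Augment Well→v2→v4→Ref: bottleneck 4, flow now 12.
No augmenting path remains; maximum flow = 12.
In the residual graph, reachable from Well: {Well, v1, v2, v3, v4}.
Min-cut edges: v3→Ref (3), v4→Ref (9); capacity 3 + 9 = 12.
This cut is saturated, so no flow can exceed 12.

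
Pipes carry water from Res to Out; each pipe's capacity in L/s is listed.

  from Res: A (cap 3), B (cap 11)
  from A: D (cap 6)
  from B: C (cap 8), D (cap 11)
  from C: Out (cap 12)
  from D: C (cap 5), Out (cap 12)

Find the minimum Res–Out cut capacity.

Augment Res→A→D→Out: bottleneck 3, flow now 3.
Augment Res→B→C→Out: bottleneck 8, flow now 11.
Augment Res→B→D→Out: bottleneck 3, flow now 14.
No augmenting path remains; maximum flow = 14.
By max-flow min-cut, the minimum cut capacity equals the max flow.
In the residual graph, reachable from Res: {Res}.
Min-cut edges: Res→A (3), Res→B (11); capacity 3 + 11 = 14.

14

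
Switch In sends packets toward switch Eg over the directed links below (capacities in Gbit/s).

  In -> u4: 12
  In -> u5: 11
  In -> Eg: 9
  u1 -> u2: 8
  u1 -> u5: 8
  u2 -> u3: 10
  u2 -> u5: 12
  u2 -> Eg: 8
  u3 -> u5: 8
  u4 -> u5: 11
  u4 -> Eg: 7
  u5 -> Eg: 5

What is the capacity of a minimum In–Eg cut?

Augment In→Eg: bottleneck 9, flow now 9.
Augment In→u4→Eg: bottleneck 7, flow now 16.
Augment In→u5→Eg: bottleneck 5, flow now 21.
No augmenting path remains; maximum flow = 21.
By max-flow min-cut, the minimum cut capacity equals the max flow.
In the residual graph, reachable from In: {In, u4, u5}.
Min-cut edges: In→Eg (9), u4→Eg (7), u5→Eg (5); capacity 9 + 7 + 5 = 21.

21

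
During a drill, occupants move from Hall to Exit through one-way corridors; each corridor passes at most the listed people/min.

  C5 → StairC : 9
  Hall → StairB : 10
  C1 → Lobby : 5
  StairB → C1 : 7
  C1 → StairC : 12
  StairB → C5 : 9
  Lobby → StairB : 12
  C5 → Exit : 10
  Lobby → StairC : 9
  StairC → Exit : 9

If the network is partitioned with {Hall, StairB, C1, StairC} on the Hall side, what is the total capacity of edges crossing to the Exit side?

23

Edges leaving {Hall, StairB, C1, StairC}: StairB→C5 (9), C1→Lobby (5), StairC→Exit (9).
Cut capacity = 9 + 5 + 9 = 23.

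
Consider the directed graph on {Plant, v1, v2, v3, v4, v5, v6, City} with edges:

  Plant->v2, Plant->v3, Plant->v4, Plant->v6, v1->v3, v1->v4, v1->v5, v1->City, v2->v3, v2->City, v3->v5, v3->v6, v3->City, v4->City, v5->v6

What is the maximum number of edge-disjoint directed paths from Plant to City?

3

Assign every edge capacity 1; by Menger, the answer equals the max flow.
Path Plant→v2→City (+1); total 1.
Path Plant→v3→City (+1); total 2.
Path Plant→v4→City (+1); total 3.
No residual Plant→City path; max flow = 3.
Certifying cut of size 3: {Plant→v2, Plant→v3, Plant→v4}.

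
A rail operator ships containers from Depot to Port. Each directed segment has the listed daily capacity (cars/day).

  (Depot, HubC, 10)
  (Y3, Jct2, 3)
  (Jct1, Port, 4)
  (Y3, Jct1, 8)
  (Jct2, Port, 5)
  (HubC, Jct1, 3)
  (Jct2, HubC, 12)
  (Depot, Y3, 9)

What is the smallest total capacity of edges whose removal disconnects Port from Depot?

7

Augment Depot→HubC→Jct1→Port: bottleneck 3, flow now 3.
Augment Depot→Y3→Jct1→Port: bottleneck 1, flow now 4.
Augment Depot→Y3→Jct2→Port: bottleneck 3, flow now 7.
No augmenting path remains; maximum flow = 7.
By max-flow min-cut, the minimum cut capacity equals the max flow.
In the residual graph, reachable from Depot: {Depot, HubC, Y3, Jct1}.
Min-cut edges: Y3→Jct2 (3), Jct1→Port (4); capacity 3 + 4 = 7.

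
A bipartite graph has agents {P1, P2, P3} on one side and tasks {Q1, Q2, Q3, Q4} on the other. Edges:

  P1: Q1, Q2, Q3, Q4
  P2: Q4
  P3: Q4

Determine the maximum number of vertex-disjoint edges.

2

Unit-capacity flow: source→left, listed edges, right→sink; max matching = max flow.
Augmenting path P1→Q1 (+1); matched 1.
Augmenting path P2→Q4 (+1); matched 2.
No augmenting path remains; maximum matching = 2.
König certificate: {P1, Q4} is a vertex cover of size 2 (every listed pair touches it), so no matching can be larger.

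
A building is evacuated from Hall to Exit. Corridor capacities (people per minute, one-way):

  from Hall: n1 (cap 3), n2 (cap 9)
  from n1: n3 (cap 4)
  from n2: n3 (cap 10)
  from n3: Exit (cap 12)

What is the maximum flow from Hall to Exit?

Augment Hall→n1→n3→Exit: bottleneck 3, flow now 3.
Augment Hall→n2→n3→Exit: bottleneck 9, flow now 12.
No augmenting path remains; maximum flow = 12.
In the residual graph, reachable from Hall: {Hall}.
Min-cut edges: Hall→n1 (3), Hall→n2 (9); capacity 3 + 9 = 12.
This cut is saturated, so no flow can exceed 12.

12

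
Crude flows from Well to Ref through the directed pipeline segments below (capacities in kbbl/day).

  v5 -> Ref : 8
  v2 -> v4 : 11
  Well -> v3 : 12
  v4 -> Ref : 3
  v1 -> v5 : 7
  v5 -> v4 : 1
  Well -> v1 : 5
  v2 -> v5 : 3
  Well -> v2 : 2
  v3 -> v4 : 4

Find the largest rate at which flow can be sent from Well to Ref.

Augment Well→v1→v5→Ref: bottleneck 5, flow now 5.
Augment Well→v2→v4→Ref: bottleneck 2, flow now 7.
Augment Well→v3→v4→Ref: bottleneck 1, flow now 8.
Augment Well→v3→v4→v2→v5→Ref: bottleneck 2, flow now 10. (uses reverse residual edge)
No augmenting path remains; maximum flow = 10.
In the residual graph, reachable from Well: {Well, v3, v4}.
Min-cut edges: Well→v1 (5), Well→v2 (2), v4→Ref (3); capacity 5 + 2 + 3 = 10.
This cut is saturated, so no flow can exceed 10.

10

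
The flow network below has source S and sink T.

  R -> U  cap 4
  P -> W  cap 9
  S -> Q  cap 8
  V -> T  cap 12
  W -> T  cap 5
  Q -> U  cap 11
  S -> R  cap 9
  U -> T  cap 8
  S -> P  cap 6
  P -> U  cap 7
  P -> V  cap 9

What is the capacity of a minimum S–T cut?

Augment S→P→U→T: bottleneck 6, flow now 6.
Augment S→Q→U→T: bottleneck 2, flow now 8.
Augment S→Q→U→P→V→T: bottleneck 6, flow now 14. (uses reverse residual edge)
No augmenting path remains; maximum flow = 14.
By max-flow min-cut, the minimum cut capacity equals the max flow.
In the residual graph, reachable from S: {S, Q, R, U}.
Min-cut edges: S→P (6), U→T (8); capacity 6 + 8 = 14.

14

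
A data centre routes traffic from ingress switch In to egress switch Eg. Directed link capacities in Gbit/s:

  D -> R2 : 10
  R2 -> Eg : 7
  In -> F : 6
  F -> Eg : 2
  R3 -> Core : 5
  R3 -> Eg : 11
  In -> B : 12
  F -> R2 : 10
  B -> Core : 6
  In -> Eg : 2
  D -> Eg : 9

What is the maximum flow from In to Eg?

8

Augment In→Eg: bottleneck 2, flow now 2.
Augment In→F→Eg: bottleneck 2, flow now 4.
Augment In→F→R2→Eg: bottleneck 4, flow now 8.
No augmenting path remains; maximum flow = 8.
In the residual graph, reachable from In: {In, B, Core}.
Min-cut edges: In→F (6), In→Eg (2); capacity 6 + 2 = 8.
This cut is saturated, so no flow can exceed 8.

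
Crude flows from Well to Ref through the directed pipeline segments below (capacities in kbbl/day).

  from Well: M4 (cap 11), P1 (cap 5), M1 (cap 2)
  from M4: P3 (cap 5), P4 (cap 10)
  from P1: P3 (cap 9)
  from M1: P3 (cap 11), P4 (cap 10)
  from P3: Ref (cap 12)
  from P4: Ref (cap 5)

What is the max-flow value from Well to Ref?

Augment Well→M4→P3→Ref: bottleneck 5, flow now 5.
Augment Well→M4→P4→Ref: bottleneck 5, flow now 10.
Augment Well→P1→P3→Ref: bottleneck 5, flow now 15.
Augment Well→M1→P3→Ref: bottleneck 2, flow now 17.
No augmenting path remains; maximum flow = 17.
In the residual graph, reachable from Well: {Well, M4, P4}.
Min-cut edges: Well→P1 (5), Well→M1 (2), M4→P3 (5), P4→Ref (5); capacity 5 + 2 + 5 + 5 = 17.
This cut is saturated, so no flow can exceed 17.

17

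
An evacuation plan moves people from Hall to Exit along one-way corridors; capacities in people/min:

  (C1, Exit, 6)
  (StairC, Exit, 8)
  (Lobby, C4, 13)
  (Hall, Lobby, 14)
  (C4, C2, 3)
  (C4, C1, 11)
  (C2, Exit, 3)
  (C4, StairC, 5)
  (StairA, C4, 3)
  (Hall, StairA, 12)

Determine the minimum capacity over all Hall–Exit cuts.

Augment Hall→Lobby→C4→C2→Exit: bottleneck 3, flow now 3.
Augment Hall→Lobby→C4→C1→Exit: bottleneck 6, flow now 9.
Augment Hall→Lobby→C4→StairC→Exit: bottleneck 4, flow now 13.
Augment Hall→StairA→C4→StairC→Exit: bottleneck 1, flow now 14.
No augmenting path remains; maximum flow = 14.
By max-flow min-cut, the minimum cut capacity equals the max flow.
In the residual graph, reachable from Hall: {Hall, Lobby, StairA, C4, C1}.
Min-cut edges: C4→C2 (3), C4→StairC (5), C1→Exit (6); capacity 3 + 5 + 6 = 14.

14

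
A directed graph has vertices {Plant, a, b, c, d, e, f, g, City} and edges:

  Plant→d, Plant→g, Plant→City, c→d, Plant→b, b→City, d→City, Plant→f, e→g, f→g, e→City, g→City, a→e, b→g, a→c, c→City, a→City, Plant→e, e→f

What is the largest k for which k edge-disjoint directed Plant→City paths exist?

5

Assign every edge capacity 1; by Menger, the answer equals the max flow.
Path Plant→City (+1); total 1.
Path Plant→b→City (+1); total 2.
Path Plant→d→City (+1); total 3.
Path Plant→e→City (+1); total 4.
Path Plant→g→City (+1); total 5.
No residual Plant→City path; max flow = 5.
Certifying cut of size 5: {Plant→City, Plant→b, Plant→d, Plant→e, g→City}.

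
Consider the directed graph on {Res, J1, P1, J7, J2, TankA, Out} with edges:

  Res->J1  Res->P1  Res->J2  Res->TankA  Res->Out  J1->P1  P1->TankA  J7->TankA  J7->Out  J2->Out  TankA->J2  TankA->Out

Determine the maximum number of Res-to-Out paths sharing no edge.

3

Assign every edge capacity 1; by Menger, the answer equals the max flow.
Path Res→Out (+1); total 1.
Path Res→J2→Out (+1); total 2.
Path Res→TankA→Out (+1); total 3.
No residual Res→Out path; max flow = 3.
Certifying cut of size 3: {J2→Out, Res→Out, TankA→Out}.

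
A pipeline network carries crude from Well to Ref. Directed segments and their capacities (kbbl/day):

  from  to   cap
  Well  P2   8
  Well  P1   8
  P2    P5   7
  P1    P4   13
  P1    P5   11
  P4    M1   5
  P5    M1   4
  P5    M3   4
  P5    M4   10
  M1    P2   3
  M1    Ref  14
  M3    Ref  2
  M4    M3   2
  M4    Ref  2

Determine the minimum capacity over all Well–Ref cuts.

13

Augment Well→P2→P5→M1→Ref: bottleneck 4, flow now 4.
Augment Well→P2→P5→M3→Ref: bottleneck 2, flow now 6.
Augment Well→P2→P5→M4→Ref: bottleneck 1, flow now 7.
Augment Well→P1→P4→M1→Ref: bottleneck 5, flow now 12.
Augment Well→P1→P5→M4→Ref: bottleneck 1, flow now 13.
No augmenting path remains; maximum flow = 13.
By max-flow min-cut, the minimum cut capacity equals the max flow.
In the residual graph, reachable from Well: {Well, P2, P1, P4, P5, M3, M4}.
Min-cut edges: P4→M1 (5), P5→M1 (4), M3→Ref (2), M4→Ref (2); capacity 5 + 4 + 2 + 2 = 13.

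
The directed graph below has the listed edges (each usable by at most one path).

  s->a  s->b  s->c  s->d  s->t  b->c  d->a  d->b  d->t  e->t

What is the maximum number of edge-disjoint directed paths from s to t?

2

Assign every edge capacity 1; by Menger, the answer equals the max flow.
Path s→t (+1); total 1.
Path s→d→t (+1); total 2.
No residual s→t path; max flow = 2.
Certifying cut of size 2: {s→d, s→t}.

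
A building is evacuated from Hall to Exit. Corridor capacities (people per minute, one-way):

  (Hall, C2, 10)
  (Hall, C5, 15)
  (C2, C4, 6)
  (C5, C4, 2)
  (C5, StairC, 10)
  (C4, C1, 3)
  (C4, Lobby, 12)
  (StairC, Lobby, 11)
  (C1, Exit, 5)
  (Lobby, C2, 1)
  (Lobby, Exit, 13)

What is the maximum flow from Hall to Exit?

Augment Hall→C2→C4→C1→Exit: bottleneck 3, flow now 3.
Augment Hall→C2→C4→Lobby→Exit: bottleneck 3, flow now 6.
Augment Hall→C5→C4→Lobby→Exit: bottleneck 2, flow now 8.
Augment Hall→C5→StairC→Lobby→Exit: bottleneck 8, flow now 16.
No augmenting path remains; maximum flow = 16.
In the residual graph, reachable from Hall: {Hall, C2, C5, C4, StairC, Lobby}.
Min-cut edges: C4→C1 (3), Lobby→Exit (13); capacity 3 + 13 = 16.
This cut is saturated, so no flow can exceed 16.

16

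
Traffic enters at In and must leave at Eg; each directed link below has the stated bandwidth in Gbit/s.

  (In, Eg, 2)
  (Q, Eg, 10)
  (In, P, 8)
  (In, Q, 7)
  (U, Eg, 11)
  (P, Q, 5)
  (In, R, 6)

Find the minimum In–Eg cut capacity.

12

Augment In→Eg: bottleneck 2, flow now 2.
Augment In→Q→Eg: bottleneck 7, flow now 9.
Augment In→P→Q→Eg: bottleneck 3, flow now 12.
No augmenting path remains; maximum flow = 12.
By max-flow min-cut, the minimum cut capacity equals the max flow.
In the residual graph, reachable from In: {In, P, Q, R}.
Min-cut edges: In→Eg (2), Q→Eg (10); capacity 2 + 10 = 12.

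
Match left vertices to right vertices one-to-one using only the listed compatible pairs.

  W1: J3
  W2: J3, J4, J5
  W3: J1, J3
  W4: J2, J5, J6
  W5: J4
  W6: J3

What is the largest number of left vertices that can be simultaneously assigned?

5

Unit-capacity flow: source→left, listed edges, right→sink; max matching = max flow.
Augmenting path W1→J3 (+1); matched 1.
Augmenting path W2→J4 (+1); matched 2.
Augmenting path W3→J1 (+1); matched 3.
Augmenting path W4→J2 (+1); matched 4.
Augmenting path W5→J4→W2→J5 (+1); matched 5.
No augmenting path remains; maximum matching = 5.
König certificate: {W2, W3, W4, W5, J3} is a vertex cover of size 5 (every listed pair touches it), so no matching can be larger.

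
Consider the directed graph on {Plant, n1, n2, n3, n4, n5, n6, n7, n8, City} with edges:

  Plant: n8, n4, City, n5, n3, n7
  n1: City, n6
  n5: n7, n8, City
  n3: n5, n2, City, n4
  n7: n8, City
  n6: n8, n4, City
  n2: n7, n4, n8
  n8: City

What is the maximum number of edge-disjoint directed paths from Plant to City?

Assign every edge capacity 1; by Menger, the answer equals the max flow.
Path Plant→City (+1); total 1.
Path Plant→n3→City (+1); total 2.
Path Plant→n5→City (+1); total 3.
Path Plant→n7→City (+1); total 4.
Path Plant→n8→City (+1); total 5.
No residual Plant→City path; max flow = 5.
Certifying cut of size 5: {Plant→City, Plant→n3, Plant→n5, Plant→n7, Plant→n8}.

5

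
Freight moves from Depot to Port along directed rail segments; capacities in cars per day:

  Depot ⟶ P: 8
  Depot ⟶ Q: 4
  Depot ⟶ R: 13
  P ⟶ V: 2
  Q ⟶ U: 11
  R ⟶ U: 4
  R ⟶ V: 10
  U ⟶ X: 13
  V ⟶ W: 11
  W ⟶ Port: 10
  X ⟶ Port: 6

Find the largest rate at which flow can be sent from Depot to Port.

Augment Depot→P→V→W→Port: bottleneck 2, flow now 2.
Augment Depot→Q→U→X→Port: bottleneck 4, flow now 6.
Augment Depot→R→U→X→Port: bottleneck 2, flow now 8.
Augment Depot→R→V→W→Port: bottleneck 8, flow now 16.
No augmenting path remains; maximum flow = 16.
In the residual graph, reachable from Depot: {Depot, P, Q, R, U, V, W, X}.
Min-cut edges: W→Port (10), X→Port (6); capacity 10 + 6 = 16.
This cut is saturated, so no flow can exceed 16.

16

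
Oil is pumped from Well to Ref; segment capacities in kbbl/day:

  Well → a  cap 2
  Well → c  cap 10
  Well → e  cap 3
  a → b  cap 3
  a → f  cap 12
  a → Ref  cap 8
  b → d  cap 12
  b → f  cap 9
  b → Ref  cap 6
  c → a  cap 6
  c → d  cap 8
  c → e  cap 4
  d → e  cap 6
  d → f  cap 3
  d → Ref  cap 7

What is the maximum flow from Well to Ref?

Augment Well→a→Ref: bottleneck 2, flow now 2.
Augment Well→c→a→Ref: bottleneck 6, flow now 8.
Augment Well→c→d→Ref: bottleneck 4, flow now 12.
No augmenting path remains; maximum flow = 12.
In the residual graph, reachable from Well: {Well, e}.
Min-cut edges: Well→a (2), Well→c (10); capacity 2 + 10 = 12.
This cut is saturated, so no flow can exceed 12.

12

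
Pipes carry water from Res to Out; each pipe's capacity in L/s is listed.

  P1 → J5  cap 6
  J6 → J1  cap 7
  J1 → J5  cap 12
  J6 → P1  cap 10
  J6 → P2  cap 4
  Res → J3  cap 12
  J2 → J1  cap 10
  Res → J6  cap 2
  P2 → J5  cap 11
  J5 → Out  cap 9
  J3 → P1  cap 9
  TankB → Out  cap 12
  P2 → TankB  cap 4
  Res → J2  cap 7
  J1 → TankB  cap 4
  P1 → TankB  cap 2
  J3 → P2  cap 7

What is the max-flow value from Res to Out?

Augment Res→J2→J1→J5→Out: bottleneck 7, flow now 7.
Augment Res→J6→P1→J5→Out: bottleneck 2, flow now 9.
Augment Res→J3→P1→TankB→Out: bottleneck 2, flow now 11.
Augment Res→J3→P2→TankB→Out: bottleneck 4, flow now 15.
Augment Res→J3→P1→J6→J1→TankB→Out: bottleneck 2, flow now 17. (uses reverse residual edge)
Augment Res→J3→P1→J5→J1→TankB→Out: bottleneck 2, flow now 19. (uses reverse residual edge)
No augmenting path remains; maximum flow = 19.
In the residual graph, reachable from Res: {Res, J2, J6, J3, P1, P2, J1, J5}.
Min-cut edges: P1→TankB (2), P2→TankB (4), J1→TankB (4), J5→Out (9); capacity 2 + 4 + 4 + 9 = 19.
This cut is saturated, so no flow can exceed 19.

19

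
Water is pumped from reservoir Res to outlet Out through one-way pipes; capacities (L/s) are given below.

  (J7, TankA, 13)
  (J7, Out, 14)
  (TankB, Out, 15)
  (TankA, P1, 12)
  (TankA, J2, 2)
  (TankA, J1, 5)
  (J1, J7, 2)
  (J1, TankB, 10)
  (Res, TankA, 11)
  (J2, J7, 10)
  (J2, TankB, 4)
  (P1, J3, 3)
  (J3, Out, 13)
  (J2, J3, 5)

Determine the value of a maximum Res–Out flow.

Augment Res→TankA→P1→J3→Out: bottleneck 3, flow now 3.
Augment Res→TankA→J2→J7→Out: bottleneck 2, flow now 5.
Augment Res→TankA→J1→J7→Out: bottleneck 2, flow now 7.
Augment Res→TankA→J1→TankB→Out: bottleneck 3, flow now 10.
No augmenting path remains; maximum flow = 10.
In the residual graph, reachable from Res: {Res, TankA, P1}.
Min-cut edges: TankA→J2 (2), TankA→J1 (5), P1→J3 (3); capacity 2 + 5 + 3 = 10.
This cut is saturated, so no flow can exceed 10.

10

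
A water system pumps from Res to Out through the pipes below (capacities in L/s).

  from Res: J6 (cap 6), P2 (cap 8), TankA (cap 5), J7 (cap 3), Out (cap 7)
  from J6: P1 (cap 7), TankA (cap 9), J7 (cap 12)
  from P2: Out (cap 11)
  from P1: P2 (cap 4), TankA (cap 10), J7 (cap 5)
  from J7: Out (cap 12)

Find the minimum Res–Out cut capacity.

24

Augment Res→Out: bottleneck 7, flow now 7.
Augment Res→P2→Out: bottleneck 8, flow now 15.
Augment Res→J7→Out: bottleneck 3, flow now 18.
Augment Res→J6→J7→Out: bottleneck 6, flow now 24.
No augmenting path remains; maximum flow = 24.
By max-flow min-cut, the minimum cut capacity equals the max flow.
In the residual graph, reachable from Res: {Res, TankA}.
Min-cut edges: Res→J6 (6), Res→P2 (8), Res→J7 (3), Res→Out (7); capacity 6 + 8 + 3 + 7 = 24.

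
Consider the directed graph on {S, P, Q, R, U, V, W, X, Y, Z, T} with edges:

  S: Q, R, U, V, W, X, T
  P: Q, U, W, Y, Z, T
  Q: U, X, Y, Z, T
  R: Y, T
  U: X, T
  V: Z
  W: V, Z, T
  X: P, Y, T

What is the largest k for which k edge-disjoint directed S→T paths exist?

6

Assign every edge capacity 1; by Menger, the answer equals the max flow.
Path S→T (+1); total 1.
Path S→Q→T (+1); total 2.
Path S→R→T (+1); total 3.
Path S→U→T (+1); total 4.
Path S→W→T (+1); total 5.
Path S→X→T (+1); total 6.
No residual S→T path; max flow = 6.
Certifying cut of size 6: {S→Q, S→R, S→T, S→U, S→W, S→X}.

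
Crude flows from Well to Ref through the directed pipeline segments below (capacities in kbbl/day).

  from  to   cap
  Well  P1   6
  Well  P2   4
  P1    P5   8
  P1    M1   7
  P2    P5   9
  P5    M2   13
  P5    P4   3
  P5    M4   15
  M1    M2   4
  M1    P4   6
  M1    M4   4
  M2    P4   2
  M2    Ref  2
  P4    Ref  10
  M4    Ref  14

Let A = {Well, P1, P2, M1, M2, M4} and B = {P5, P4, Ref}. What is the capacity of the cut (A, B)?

Edges leaving {Well, P1, P2, M1, M2, M4}: P1→P5 (8), P2→P5 (9), M1→P4 (6), M2→P4 (2), M2→Ref (2), M4→Ref (14).
Cut capacity = 8 + 9 + 6 + 2 + 2 + 14 = 41.

41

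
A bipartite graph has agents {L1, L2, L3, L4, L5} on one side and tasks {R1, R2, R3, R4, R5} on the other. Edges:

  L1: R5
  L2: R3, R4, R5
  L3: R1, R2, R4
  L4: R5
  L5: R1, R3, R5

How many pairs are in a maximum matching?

4

Unit-capacity flow: source→left, listed edges, right→sink; max matching = max flow.
Augmenting path L1→R5 (+1); matched 1.
Augmenting path L2→R3 (+1); matched 2.
Augmenting path L3→R1 (+1); matched 3.
Augmenting path L5→R1→L3→R2 (+1); matched 4.
No augmenting path remains; maximum matching = 4.
König certificate: {L2, L3, L5, R5} is a vertex cover of size 4 (every listed pair touches it), so no matching can be larger.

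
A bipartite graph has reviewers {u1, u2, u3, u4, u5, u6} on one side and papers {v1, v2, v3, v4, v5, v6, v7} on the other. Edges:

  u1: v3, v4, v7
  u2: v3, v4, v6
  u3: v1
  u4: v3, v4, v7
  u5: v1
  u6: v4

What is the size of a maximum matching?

Unit-capacity flow: source→left, listed edges, right→sink; max matching = max flow.
Augmenting path u1→v3 (+1); matched 1.
Augmenting path u2→v4 (+1); matched 2.
Augmenting path u3→v1 (+1); matched 3.
Augmenting path u4→v7 (+1); matched 4.
Augmenting path u6→v4→u2→v6 (+1); matched 5.
No augmenting path remains; maximum matching = 5.
König certificate: {u1, u2, u4, u6, v1} is a vertex cover of size 5 (every listed pair touches it), so no matching can be larger.

5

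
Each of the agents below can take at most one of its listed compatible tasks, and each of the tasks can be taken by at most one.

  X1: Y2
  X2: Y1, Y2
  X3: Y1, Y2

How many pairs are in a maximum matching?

2

Unit-capacity flow: source→left, listed edges, right→sink; max matching = max flow.
Augmenting path X1→Y2 (+1); matched 1.
Augmenting path X2→Y1 (+1); matched 2.
No augmenting path remains; maximum matching = 2.
König certificate: {Y1, Y2} is a vertex cover of size 2 (every listed pair touches it), so no matching can be larger.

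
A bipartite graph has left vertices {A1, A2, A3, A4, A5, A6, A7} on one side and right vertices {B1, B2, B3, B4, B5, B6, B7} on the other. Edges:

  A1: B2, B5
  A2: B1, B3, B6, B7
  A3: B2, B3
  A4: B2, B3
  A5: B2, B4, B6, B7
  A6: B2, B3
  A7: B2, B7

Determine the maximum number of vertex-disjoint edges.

Unit-capacity flow: source→left, listed edges, right→sink; max matching = max flow.
Augmenting path A1→B2 (+1); matched 1.
Augmenting path A2→B1 (+1); matched 2.
Augmenting path A3→B3 (+1); matched 3.
Augmenting path A5→B4 (+1); matched 4.
Augmenting path A7→B7 (+1); matched 5.
Augmenting path A4→B2→A1→B5 (+1); matched 6.
No augmenting path remains; maximum matching = 6.
König certificate: {A1, A2, A5, A7, B2, B3} is a vertex cover of size 6 (every listed pair touches it), so no matching can be larger.

6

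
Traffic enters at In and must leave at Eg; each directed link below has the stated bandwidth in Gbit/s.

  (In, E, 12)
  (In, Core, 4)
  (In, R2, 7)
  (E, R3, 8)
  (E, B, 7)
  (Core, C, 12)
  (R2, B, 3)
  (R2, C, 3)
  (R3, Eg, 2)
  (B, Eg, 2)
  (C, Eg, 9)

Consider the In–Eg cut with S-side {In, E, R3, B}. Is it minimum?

No — its capacity is 15, but the minimum cut has capacity 11.

Given cut capacity: 4 + 7 + 2 + 2 = 15.
Augment In→E→R3→Eg: bottleneck 2, flow now 2.
Augment In→E→B→Eg: bottleneck 2, flow now 4.
Augment In→Core→C→Eg: bottleneck 4, flow now 8.
Augment In→R2→C→Eg: bottleneck 3, flow now 11.
No augmenting path remains; maximum flow = 11.
In the residual graph, reachable from In: {In, E, R2, R3, B}.
Min-cut edges: In→Core (4), R2→C (3), R3→Eg (2), B→Eg (2); capacity 4 + 3 + 2 + 2 = 11.
Cut capacity 15 exceeds the max flow 11, so it is not minimum.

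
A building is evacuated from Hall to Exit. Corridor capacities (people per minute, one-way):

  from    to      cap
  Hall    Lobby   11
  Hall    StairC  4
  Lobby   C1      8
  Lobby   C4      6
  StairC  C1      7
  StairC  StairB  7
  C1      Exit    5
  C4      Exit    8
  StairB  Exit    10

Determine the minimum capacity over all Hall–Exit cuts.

15

Augment Hall→Lobby→C1→Exit: bottleneck 5, flow now 5.
Augment Hall→Lobby→C4→Exit: bottleneck 6, flow now 11.
Augment Hall→StairC→StairB→Exit: bottleneck 4, flow now 15.
No augmenting path remains; maximum flow = 15.
By max-flow min-cut, the minimum cut capacity equals the max flow.
In the residual graph, reachable from Hall: {Hall}.
Min-cut edges: Hall→Lobby (11), Hall→StairC (4); capacity 11 + 4 = 15.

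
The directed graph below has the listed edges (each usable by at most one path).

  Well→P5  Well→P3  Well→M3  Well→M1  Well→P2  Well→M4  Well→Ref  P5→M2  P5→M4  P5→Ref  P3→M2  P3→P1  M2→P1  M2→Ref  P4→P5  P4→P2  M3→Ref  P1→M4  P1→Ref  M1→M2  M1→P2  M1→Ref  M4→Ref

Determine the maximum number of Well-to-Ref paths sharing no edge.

Assign every edge capacity 1; by Menger, the answer equals the max flow.
Path Well→Ref (+1); total 1.
Path Well→P5→Ref (+1); total 2.
Path Well→M3→Ref (+1); total 3.
Path Well→M1→Ref (+1); total 4.
Path Well→M4→Ref (+1); total 5.
Path Well→P3→M2→Ref (+1); total 6.
No residual Well→Ref path; max flow = 6.
Certifying cut of size 6: {Well→M1, Well→M3, Well→M4, Well→P3, Well→P5, Well→Ref}.

6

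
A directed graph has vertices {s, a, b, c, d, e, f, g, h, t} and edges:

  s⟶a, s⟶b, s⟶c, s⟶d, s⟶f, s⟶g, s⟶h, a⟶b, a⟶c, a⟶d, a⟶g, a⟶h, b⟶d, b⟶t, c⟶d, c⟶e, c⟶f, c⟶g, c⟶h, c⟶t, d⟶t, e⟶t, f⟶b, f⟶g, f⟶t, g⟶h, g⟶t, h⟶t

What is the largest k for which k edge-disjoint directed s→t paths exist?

Assign every edge capacity 1; by Menger, the answer equals the max flow.
Path s→b→t (+1); total 1.
Path s→c→t (+1); total 2.
Path s→d→t (+1); total 3.
Path s→f→t (+1); total 4.
Path s→g→t (+1); total 5.
Path s→h→t (+1); total 6.
Path s→a→c→e→t (+1); total 7.
No residual s→t path; max flow = 7.
Certifying cut of size 7: {s→a, s→b, s→c, s→d, s→f, s→g, s→h}.

7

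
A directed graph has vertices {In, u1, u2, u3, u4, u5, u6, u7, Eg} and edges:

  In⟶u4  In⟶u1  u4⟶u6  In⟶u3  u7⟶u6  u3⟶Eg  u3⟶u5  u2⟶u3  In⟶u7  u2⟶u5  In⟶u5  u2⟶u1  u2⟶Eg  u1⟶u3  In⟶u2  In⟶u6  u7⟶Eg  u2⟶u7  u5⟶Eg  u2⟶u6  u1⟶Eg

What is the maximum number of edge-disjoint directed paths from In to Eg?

5

Assign every edge capacity 1; by Menger, the answer equals the max flow.
Path In→u1→Eg (+1); total 1.
Path In→u2→Eg (+1); total 2.
Path In→u3→Eg (+1); total 3.
Path In→u5→Eg (+1); total 4.
Path In→u7→Eg (+1); total 5.
No residual In→Eg path; max flow = 5.
Certifying cut of size 5: {In→u1, In→u2, In→u3, In→u5, In→u7}.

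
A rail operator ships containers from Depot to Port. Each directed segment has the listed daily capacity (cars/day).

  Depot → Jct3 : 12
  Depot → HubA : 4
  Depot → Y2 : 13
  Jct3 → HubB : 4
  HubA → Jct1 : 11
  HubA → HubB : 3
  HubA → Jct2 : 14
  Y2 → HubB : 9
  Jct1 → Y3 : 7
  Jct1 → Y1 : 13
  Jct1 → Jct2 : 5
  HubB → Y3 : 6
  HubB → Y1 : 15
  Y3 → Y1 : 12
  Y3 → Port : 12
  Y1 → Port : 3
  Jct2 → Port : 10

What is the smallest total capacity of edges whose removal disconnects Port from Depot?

Augment Depot→HubA→Jct2→Port: bottleneck 4, flow now 4.
Augment Depot→Jct3→HubB→Y3→Port: bottleneck 4, flow now 8.
Augment Depot→Y2→HubB→Y3→Port: bottleneck 2, flow now 10.
Augment Depot→Y2→HubB→Y1→Port: bottleneck 3, flow now 13.
No augmenting path remains; maximum flow = 13.
By max-flow min-cut, the minimum cut capacity equals the max flow.
In the residual graph, reachable from Depot: {Depot, Jct3, Y2, HubB, Y1}.
Min-cut edges: Depot→HubA (4), HubB→Y3 (6), Y1→Port (3); capacity 4 + 6 + 3 = 13.

13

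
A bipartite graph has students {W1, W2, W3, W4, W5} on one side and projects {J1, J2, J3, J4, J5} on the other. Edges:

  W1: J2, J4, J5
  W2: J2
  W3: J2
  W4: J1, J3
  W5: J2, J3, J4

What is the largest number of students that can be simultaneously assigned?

4

Unit-capacity flow: source→left, listed edges, right→sink; max matching = max flow.
Augmenting path W1→J2 (+1); matched 1.
Augmenting path W4→J1 (+1); matched 2.
Augmenting path W5→J3 (+1); matched 3.
Augmenting path W2→J2→W1→J4 (+1); matched 4.
No augmenting path remains; maximum matching = 4.
König certificate: {W1, W4, W5, J2} is a vertex cover of size 4 (every listed pair touches it), so no matching can be larger.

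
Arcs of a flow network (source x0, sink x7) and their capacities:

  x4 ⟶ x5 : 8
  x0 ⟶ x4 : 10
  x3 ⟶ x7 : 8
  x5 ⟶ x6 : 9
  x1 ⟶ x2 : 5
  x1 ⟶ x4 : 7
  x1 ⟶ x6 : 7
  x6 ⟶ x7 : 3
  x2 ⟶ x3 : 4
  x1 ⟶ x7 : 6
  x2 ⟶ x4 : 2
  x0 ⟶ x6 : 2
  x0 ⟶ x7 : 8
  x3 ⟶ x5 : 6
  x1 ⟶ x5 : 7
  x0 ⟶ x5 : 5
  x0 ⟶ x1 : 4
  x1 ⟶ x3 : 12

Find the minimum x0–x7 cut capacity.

15

Augment x0→x7: bottleneck 8, flow now 8.
Augment x0→x1→x7: bottleneck 4, flow now 12.
Augment x0→x6→x7: bottleneck 2, flow now 14.
Augment x0→x5→x6→x7: bottleneck 1, flow now 15.
No augmenting path remains; maximum flow = 15.
By max-flow min-cut, the minimum cut capacity equals the max flow.
In the residual graph, reachable from x0: {x0, x4, x5, x6}.
Min-cut edges: x0→x1 (4), x0→x7 (8), x6→x7 (3); capacity 4 + 8 + 3 = 15.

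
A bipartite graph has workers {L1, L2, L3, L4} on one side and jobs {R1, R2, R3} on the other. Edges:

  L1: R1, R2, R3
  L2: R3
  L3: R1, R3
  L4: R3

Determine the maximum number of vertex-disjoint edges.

3

Unit-capacity flow: source→left, listed edges, right→sink; max matching = max flow.
Augmenting path L1→R1 (+1); matched 1.
Augmenting path L2→R3 (+1); matched 2.
Augmenting path L3→R1→L1→R2 (+1); matched 3.
No augmenting path remains; maximum matching = 3.
König certificate: {L1, L3, R3} is a vertex cover of size 3 (every listed pair touches it), so no matching can be larger.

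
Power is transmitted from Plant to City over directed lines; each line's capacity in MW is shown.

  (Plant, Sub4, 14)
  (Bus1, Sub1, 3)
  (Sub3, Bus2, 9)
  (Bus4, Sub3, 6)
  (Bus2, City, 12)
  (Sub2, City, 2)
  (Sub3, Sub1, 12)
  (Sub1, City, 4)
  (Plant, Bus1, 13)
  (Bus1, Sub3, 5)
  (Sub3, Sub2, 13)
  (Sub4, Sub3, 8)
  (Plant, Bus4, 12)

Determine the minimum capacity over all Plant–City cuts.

Augment Plant→Bus1→Sub1→City: bottleneck 3, flow now 3.
Augment Plant→Bus1→Sub3→Sub1→City: bottleneck 1, flow now 4.
Augment Plant→Bus1→Sub3→Bus2→City: bottleneck 4, flow now 8.
Augment Plant→Sub4→Sub3→Bus2→City: bottleneck 5, flow now 13.
Augment Plant→Sub4→Sub3→Sub2→City: bottleneck 2, flow now 15.
No augmenting path remains; maximum flow = 15.
By max-flow min-cut, the minimum cut capacity equals the max flow.
In the residual graph, reachable from Plant: {Plant, Bus1, Sub4, Bus4, Sub3, Sub1, Sub2}.
Min-cut edges: Sub3→Bus2 (9), Sub1→City (4), Sub2→City (2); capacity 9 + 4 + 2 = 15.

15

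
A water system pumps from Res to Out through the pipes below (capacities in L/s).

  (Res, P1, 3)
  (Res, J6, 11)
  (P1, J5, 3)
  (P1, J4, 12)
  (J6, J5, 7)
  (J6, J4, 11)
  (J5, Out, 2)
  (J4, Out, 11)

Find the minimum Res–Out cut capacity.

13

Augment Res→P1→J5→Out: bottleneck 2, flow now 2.
Augment Res→P1→J4→Out: bottleneck 1, flow now 3.
Augment Res→J6→J4→Out: bottleneck 10, flow now 13.
No augmenting path remains; maximum flow = 13.
By max-flow min-cut, the minimum cut capacity equals the max flow.
In the residual graph, reachable from Res: {Res, P1, J6, J5, J4}.
Min-cut edges: J5→Out (2), J4→Out (11); capacity 2 + 11 = 13.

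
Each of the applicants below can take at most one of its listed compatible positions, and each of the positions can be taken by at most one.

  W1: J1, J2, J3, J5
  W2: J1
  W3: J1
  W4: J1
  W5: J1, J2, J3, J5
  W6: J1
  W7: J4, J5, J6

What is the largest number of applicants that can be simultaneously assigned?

4

Unit-capacity flow: source→left, listed edges, right→sink; max matching = max flow.
Augmenting path W1→J1 (+1); matched 1.
Augmenting path W5→J2 (+1); matched 2.
Augmenting path W7→J4 (+1); matched 3.
Augmenting path W2→J1→W1→J3 (+1); matched 4.
No augmenting path remains; maximum matching = 4.
König certificate: {W1, W5, W7, J1} is a vertex cover of size 4 (every listed pair touches it), so no matching can be larger.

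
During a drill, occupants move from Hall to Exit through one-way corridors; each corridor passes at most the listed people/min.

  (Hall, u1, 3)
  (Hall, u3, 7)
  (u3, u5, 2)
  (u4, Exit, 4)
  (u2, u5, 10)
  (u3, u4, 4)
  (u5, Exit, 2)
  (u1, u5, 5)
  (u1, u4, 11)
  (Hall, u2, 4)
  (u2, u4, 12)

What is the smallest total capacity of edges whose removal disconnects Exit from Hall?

6

Augment Hall→u1→u4→Exit: bottleneck 3, flow now 3.
Augment Hall→u2→u4→Exit: bottleneck 1, flow now 4.
Augment Hall→u2→u5→Exit: bottleneck 2, flow now 6.
No augmenting path remains; maximum flow = 6.
By max-flow min-cut, the minimum cut capacity equals the max flow.
In the residual graph, reachable from Hall: {Hall, u1, u2, u3, u4, u5}.
Min-cut edges: u4→Exit (4), u5→Exit (2); capacity 4 + 2 = 6.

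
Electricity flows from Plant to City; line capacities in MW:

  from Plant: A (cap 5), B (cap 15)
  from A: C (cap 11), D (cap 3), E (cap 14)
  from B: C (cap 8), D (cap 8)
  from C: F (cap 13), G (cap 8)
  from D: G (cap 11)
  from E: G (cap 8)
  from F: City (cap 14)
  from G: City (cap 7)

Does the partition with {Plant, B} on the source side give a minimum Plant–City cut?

No — its capacity is 21, but the minimum cut has capacity 20.

Given cut capacity: 5 + 8 + 8 = 21.
Augment Plant→A→C→F→City: bottleneck 5, flow now 5.
Augment Plant→B→C→F→City: bottleneck 8, flow now 13.
Augment Plant→B→D→G→City: bottleneck 7, flow now 20.
No augmenting path remains; maximum flow = 20.
In the residual graph, reachable from Plant: {Plant}.
Min-cut edges: Plant→A (5), Plant→B (15); capacity 5 + 15 = 20.
Cut capacity 21 exceeds the max flow 20, so it is not minimum.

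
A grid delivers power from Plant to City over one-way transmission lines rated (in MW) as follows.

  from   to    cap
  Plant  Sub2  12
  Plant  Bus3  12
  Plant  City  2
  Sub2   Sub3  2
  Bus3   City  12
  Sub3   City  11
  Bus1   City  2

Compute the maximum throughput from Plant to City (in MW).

Augment Plant→City: bottleneck 2, flow now 2.
Augment Plant→Bus3→City: bottleneck 12, flow now 14.
Augment Plant→Sub2→Sub3→City: bottleneck 2, flow now 16.
No augmenting path remains; maximum flow = 16.
In the residual graph, reachable from Plant: {Plant, Sub2}.
Min-cut edges: Plant→Bus3 (12), Plant→City (2), Sub2→Sub3 (2); capacity 12 + 2 + 2 = 16.
This cut is saturated, so no flow can exceed 16.

16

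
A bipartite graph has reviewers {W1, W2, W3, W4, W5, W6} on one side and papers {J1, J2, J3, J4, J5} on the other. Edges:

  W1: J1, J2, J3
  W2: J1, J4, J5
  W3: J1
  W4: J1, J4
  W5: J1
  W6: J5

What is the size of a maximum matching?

Unit-capacity flow: source→left, listed edges, right→sink; max matching = max flow.
Augmenting path W1→J1 (+1); matched 1.
Augmenting path W2→J4 (+1); matched 2.
Augmenting path W6→J5 (+1); matched 3.
Augmenting path W3→J1→W1→J2 (+1); matched 4.
No augmenting path remains; maximum matching = 4.
König certificate: {W1, J1, J4, J5} is a vertex cover of size 4 (every listed pair touches it), so no matching can be larger.

4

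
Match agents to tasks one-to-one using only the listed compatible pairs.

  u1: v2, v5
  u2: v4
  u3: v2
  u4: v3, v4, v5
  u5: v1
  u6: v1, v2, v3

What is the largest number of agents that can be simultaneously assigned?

5

Unit-capacity flow: source→left, listed edges, right→sink; max matching = max flow.
Augmenting path u1→v2 (+1); matched 1.
Augmenting path u2→v4 (+1); matched 2.
Augmenting path u4→v3 (+1); matched 3.
Augmenting path u5→v1 (+1); matched 4.
Augmenting path u3→v2→u1→v5 (+1); matched 5.
No augmenting path remains; maximum matching = 5.
König certificate: {v1, v2, v3, v4, v5} is a vertex cover of size 5 (every listed pair touches it), so no matching can be larger.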